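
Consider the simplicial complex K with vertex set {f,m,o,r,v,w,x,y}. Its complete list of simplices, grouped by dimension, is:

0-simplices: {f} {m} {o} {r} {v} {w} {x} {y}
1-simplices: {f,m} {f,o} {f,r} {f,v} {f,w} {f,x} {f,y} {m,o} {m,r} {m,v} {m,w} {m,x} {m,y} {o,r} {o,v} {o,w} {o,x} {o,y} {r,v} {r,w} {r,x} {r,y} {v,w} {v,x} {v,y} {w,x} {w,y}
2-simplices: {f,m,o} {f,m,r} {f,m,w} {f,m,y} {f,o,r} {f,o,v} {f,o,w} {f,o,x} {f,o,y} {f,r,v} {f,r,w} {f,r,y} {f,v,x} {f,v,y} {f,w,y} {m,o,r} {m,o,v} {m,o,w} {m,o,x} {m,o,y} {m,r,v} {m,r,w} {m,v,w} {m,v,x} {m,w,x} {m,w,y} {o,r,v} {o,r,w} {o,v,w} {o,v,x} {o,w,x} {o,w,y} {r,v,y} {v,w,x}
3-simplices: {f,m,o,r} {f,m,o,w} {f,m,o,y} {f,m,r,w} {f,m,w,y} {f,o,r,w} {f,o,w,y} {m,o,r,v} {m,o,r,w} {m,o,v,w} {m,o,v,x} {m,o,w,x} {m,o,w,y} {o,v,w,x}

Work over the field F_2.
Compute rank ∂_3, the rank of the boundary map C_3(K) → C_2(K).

n_0=8 n_1=27 n_2=34 n_3=14  [Z2]
∂1: piv[fm,fo,fr,fv,fw,fx,fy] rk=7  ker:mo,mr,mv,mw,mx,my,or,ov,ow,ox,oy,rv,rw,rx,ry,vw,vx,vy,wx,wy
∂2: piv[fmo,fmr,fmw,fmy,for,fov,fow,fox,foy,frv,frw,fry,fvx,fvy,fwy,mov,mox,mvw,mwx] rk=19  ker:mor,mow,moy,mrv,mrw,mvx,mwy,orv,orw,ovw,ovx,owx,owy,rvy,vwx
∂3: piv[fmor,fmow,fmoy,fmrw,fmwy,forw,fowy,morv,movw,movx,mowx,ovwx] rk=12  ker:morw,mowy
rk∂_3=12

rank∂_3=12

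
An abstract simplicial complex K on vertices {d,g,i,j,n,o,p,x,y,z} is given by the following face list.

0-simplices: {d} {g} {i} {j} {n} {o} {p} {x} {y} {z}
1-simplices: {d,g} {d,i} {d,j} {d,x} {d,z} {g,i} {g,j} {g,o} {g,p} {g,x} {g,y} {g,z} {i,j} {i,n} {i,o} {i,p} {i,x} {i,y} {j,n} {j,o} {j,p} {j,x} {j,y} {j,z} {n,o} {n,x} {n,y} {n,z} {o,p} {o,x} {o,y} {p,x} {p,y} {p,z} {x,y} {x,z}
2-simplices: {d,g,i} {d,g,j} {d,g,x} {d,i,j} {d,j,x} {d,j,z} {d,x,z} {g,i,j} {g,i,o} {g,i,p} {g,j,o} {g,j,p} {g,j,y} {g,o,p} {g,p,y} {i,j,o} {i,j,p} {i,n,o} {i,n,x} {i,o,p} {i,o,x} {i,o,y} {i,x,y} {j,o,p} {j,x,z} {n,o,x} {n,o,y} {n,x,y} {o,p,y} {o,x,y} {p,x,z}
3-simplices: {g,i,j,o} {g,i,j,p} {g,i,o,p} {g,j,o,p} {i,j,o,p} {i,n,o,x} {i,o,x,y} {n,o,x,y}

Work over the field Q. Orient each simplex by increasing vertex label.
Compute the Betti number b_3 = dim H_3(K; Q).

n_0=10 n_1=36 n_2=31 n_3=8  [Q]
∂1: piv[dg,di,dj,dx,dz,go,gp,gy,in] rk=9  ker:gi,gj,gx,gz,ij,io,ip,ix,iy,jn,jo,jp,jx,jy,jz,no,nx,ny,nz,op,ox,oy,px,py,pz,xy,xz
∂2: piv[dgi,dgj,dgx,dij,djx,djz,dxz,gio,gip,gjo,gjp,gjy,gop,gpy,ino,inx,iox,ioy,ixy,noy,opy,pxz] rk=22  ker:gij,ijo,ijp,iop,jop,jxz,nox,nxy,oxy
∂3: piv[gijo,gijp,giop,gjop,inox,ioxy,noxy] rk=7  ker:ijop
b_3=(8−7)−0=1

b_3=1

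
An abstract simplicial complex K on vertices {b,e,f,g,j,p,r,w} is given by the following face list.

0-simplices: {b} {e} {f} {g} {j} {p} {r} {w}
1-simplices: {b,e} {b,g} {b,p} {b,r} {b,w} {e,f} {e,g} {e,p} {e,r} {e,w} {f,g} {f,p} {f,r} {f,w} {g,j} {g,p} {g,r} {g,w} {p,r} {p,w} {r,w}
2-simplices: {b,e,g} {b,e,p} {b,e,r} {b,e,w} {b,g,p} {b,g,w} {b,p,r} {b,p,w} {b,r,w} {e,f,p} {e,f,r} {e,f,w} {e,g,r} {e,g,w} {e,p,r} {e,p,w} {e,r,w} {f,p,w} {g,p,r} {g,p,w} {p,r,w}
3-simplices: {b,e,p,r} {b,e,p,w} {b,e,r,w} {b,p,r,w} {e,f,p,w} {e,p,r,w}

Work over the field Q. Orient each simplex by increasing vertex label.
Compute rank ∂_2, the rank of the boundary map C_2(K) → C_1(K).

rank∂_2=13

n_0=8 n_1=21 n_2=21 n_3=6  [Q]
∂1: piv[be,bg,bp,br,bw,ef,gj] rk=7  ker:eg,ep,er,ew,fg,fp,fr,fw,gp,gr,gw,pr,pw,rw
∂2: piv[beg,bep,ber,bew,bgp,bgw,bpr,bpw,brw,efp,efr,efw,egr] rk=13  ker:egw,epr,epw,erw,fpw,gpr,gpw,prw
∂3: piv[bepr,bepw,berw,bprw,efpw] rk=5  ker:eprw
rk∂_2=13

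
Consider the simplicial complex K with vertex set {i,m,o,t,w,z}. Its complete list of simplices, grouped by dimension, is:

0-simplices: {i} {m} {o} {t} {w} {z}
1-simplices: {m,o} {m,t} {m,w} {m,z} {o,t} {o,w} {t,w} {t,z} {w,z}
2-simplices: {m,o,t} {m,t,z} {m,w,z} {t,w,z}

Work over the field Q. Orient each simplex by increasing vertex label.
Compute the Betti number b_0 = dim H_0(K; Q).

b_0=2

n_0=6 n_1=9 n_2=4  [Q]
∂1: piv[mo,mt,mw,mz] rk=4  ker:ot,ow,tw,tz,wz
∂2: piv[mot,mtz,mwz,twz] rk=4
b_0=(6−0)−4=2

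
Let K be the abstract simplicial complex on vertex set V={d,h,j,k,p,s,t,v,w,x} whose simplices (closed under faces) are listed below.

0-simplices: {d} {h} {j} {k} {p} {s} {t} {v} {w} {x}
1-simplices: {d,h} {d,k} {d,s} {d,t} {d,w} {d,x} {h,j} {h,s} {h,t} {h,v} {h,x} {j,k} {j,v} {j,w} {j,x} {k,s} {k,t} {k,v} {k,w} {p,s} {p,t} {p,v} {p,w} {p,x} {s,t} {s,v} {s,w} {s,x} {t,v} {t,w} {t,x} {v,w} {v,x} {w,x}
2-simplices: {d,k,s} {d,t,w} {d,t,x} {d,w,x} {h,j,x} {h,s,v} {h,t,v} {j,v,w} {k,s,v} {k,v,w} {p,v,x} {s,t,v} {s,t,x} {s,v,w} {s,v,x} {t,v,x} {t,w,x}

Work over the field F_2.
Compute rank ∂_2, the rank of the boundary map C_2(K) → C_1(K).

rank∂_2=15

n_0=10 n_1=34 n_2=17  [Z2]
∂1: piv[dh,dk,ds,dt,dw,dx,hj,hv,ps] rk=9  ker:hs,ht,hx,jk,jv,jw,jx,ks,kt,kv,kw,pt,pv,pw,px,st,sv,sw,sx,tv,tw,tx,vw,vx,wx
∂2: piv[dks,dtw,dtx,dwx,hjx,hsv,htv,jvw,ksv,kvw,pvx,stv,stx,svw,svx] rk=15  ker:tvx,twx
rk∂_2=15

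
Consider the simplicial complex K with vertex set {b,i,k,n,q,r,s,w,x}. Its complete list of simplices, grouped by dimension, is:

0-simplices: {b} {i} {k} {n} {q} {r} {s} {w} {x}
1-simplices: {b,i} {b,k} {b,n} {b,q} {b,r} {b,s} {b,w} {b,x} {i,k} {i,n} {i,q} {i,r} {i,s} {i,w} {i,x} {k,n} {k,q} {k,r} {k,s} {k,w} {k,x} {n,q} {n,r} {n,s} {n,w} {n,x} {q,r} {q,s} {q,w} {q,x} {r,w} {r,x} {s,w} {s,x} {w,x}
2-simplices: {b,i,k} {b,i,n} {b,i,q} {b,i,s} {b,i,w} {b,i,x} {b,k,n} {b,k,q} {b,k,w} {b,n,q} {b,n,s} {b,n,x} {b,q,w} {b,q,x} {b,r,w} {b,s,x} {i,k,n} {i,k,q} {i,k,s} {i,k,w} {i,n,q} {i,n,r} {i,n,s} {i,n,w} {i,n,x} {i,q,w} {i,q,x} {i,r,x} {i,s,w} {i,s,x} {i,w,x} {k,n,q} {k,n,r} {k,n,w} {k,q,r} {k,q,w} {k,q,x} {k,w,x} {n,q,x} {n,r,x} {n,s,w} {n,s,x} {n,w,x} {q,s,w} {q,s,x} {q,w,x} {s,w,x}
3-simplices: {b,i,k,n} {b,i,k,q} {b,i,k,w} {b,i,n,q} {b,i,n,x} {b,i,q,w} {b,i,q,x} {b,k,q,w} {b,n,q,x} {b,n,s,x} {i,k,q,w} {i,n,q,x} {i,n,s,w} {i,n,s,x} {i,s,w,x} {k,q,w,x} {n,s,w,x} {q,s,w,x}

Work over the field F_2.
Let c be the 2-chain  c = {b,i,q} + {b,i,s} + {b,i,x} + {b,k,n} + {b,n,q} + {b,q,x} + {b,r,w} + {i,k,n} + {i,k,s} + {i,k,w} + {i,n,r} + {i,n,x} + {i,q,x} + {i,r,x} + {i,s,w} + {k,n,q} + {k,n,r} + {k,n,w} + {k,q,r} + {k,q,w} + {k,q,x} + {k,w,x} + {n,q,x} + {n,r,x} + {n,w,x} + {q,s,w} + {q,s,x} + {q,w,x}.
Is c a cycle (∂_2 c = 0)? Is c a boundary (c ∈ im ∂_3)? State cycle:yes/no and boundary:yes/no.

n_0=9 n_1=35 n_2=47 n_3=18  [Z2]
∂1: piv[bi,bk,bn,bq,br,bs,bw,bx] rk=8  ker:ik,in,iq,ir,is,iw,ix,kn,kq,kr,ks,kw,kx,nq,nr,ns,nw,nx,qr,qs,qw,qx,rw,rx,sw,sx,wx
∂2: piv[bik,bin,biq,bis,biw,bix,bkn,bkq,bkw,bnq,bns,bnx,bqw,bqx,brw,bsx,iks,inr,inw,irx,isw,iwx,knr,kqr,kqx,qsw] rk=26  ker:ikn,ikq,ikw,inq,ins,inx,iqw,iqx,isx,knq,knw,kqw,kwx,nqx,nrx,nsw,nsx,nwx,qsx,qwx,swx
∂3: piv[bikn,bikq,bikw,binq,binx,biqw,biqx,bkqw,bnqx,bnsx,insw,insx,iswx,kqwx,nswx,qswx] rk=16  ker:ikqw,inqx
∂2c = {b,i} + {b,k} + {b,q} + {b,r} + {b,s} + {b,w} + {i,k} + {i,n} + {i,s} + {k,n} + {k,s} + {n,q} + {n,r} + {q,r} + {q,w} + {r,w} + {s,x} + {w,x}

cycle:no boundary:no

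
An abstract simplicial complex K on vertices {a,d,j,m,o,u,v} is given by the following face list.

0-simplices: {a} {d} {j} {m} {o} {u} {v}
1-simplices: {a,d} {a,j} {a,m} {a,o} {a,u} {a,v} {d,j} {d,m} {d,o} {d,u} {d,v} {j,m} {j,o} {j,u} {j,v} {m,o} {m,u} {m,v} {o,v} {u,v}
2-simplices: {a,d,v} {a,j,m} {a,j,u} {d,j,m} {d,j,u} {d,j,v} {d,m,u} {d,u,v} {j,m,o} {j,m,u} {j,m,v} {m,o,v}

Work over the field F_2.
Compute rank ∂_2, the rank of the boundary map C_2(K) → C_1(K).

n_0=7 n_1=20 n_2=12  [Z2]
∂1: piv[ad,aj,am,ao,au,av] rk=6  ker:dj,dm,do,du,dv,jm,jo,ju,jv,mo,mu,mv,ov,uv
∂2: piv[adv,ajm,aju,djm,dju,djv,dmu,duv,jmo,jmv,mov] rk=11  ker:jmu
rk∂_2=11

rank∂_2=11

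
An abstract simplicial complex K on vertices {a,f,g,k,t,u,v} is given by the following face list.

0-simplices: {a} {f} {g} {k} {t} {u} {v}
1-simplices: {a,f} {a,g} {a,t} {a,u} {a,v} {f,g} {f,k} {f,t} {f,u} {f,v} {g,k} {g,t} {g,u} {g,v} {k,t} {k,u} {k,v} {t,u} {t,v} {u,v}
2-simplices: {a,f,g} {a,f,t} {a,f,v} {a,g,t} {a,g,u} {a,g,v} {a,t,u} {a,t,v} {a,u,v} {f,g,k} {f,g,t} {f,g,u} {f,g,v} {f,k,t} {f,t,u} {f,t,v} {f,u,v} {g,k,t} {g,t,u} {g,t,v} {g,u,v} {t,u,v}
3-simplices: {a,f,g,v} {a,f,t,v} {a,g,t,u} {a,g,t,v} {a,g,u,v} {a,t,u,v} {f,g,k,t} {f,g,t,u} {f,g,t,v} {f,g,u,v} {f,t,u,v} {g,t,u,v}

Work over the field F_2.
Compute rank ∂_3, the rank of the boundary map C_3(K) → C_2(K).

rank∂_3=10

n_0=7 n_1=20 n_2=22 n_3=12  [Z2]
∂1: piv[af,ag,at,au,av,fk] rk=6  ker:fg,ft,fu,fv,gk,gt,gu,gv,kt,ku,kv,tu,tv,uv
∂2: piv[afg,aft,afv,agt,agu,agv,atu,atv,auv,fgk,fgu,fkt] rk=12  ker:fgt,fgv,ftu,ftv,fuv,gkt,gtu,gtv,guv,tuv
∂3: piv[afgv,aftv,agtu,agtv,aguv,atuv,fgkt,fgtu,fgtv,fguv] rk=10  ker:ftuv,gtuv
rk∂_3=10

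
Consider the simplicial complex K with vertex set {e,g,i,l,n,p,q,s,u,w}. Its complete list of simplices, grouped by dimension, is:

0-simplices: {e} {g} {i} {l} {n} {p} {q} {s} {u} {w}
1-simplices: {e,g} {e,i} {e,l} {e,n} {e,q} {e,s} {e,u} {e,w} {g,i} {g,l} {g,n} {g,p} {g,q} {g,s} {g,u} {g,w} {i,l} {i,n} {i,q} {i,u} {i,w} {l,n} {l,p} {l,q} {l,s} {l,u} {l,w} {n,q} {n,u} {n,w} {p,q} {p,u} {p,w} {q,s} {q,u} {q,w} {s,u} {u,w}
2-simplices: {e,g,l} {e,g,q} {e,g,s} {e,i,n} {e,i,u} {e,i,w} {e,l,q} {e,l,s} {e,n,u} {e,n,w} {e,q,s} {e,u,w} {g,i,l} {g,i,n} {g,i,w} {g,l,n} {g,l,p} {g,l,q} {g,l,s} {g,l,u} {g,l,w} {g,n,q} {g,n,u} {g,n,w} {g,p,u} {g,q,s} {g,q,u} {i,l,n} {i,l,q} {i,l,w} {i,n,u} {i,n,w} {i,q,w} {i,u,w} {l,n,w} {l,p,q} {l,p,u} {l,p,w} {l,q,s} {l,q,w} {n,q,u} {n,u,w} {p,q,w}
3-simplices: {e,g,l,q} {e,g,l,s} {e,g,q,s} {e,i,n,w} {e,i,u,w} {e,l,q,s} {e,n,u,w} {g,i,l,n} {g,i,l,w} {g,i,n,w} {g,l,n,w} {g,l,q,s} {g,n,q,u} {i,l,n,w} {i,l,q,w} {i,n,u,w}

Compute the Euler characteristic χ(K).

χ(K)=-1

n_0=10 n_1=38 n_2=43 n_3=16
χ=+10−38+43−16=-1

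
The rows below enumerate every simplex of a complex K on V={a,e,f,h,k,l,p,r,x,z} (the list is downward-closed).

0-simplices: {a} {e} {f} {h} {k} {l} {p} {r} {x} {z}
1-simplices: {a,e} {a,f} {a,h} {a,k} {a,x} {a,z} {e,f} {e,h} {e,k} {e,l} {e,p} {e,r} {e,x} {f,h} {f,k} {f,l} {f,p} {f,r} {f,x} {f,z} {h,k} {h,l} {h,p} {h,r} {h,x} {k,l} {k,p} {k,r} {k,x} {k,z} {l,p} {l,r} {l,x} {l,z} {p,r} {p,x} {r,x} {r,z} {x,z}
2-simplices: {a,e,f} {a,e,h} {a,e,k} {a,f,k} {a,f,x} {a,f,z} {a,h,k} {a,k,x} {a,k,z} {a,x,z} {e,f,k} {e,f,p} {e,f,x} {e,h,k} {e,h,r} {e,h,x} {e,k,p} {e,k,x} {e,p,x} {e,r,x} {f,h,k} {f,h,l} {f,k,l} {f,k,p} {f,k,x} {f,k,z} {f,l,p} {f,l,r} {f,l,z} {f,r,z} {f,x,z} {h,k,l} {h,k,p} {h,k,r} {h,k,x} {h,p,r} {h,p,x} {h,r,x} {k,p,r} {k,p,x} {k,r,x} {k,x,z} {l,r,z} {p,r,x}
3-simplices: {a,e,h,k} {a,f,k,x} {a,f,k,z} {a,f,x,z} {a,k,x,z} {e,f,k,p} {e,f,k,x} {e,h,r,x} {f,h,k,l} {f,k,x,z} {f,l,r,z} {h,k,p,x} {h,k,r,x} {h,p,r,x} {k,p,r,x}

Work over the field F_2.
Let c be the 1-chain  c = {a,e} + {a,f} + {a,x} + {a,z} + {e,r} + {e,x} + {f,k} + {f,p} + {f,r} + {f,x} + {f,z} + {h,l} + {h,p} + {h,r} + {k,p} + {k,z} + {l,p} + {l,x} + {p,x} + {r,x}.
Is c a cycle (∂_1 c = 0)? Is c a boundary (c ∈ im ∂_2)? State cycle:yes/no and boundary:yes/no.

n_0=10 n_1=39 n_2=44 n_3=15  [Z2]
∂1: piv[ae,af,ah,ak,ax,az,el,ep,er] rk=9  ker:ef,eh,ek,ex,fh,fk,fl,fp,fr,fx,fz,hk,hl,hp,hr,hx,kl,kp,kr,kx,kz,lp,lr,lx,lz,pr,px,rx,rz,xz
∂2: piv[aef,aeh,aek,afk,afx,afz,ahk,akx,akz,axz,efp,efx,ehr,ehx,ekp,epx,erx,fhk,fhl,fkl,flp,flr,flz,frz,hkp,hkr,hpr] rk=27  ker:efk,ehk,ekx,fkp,fkx,fkz,fxz,hkl,hkx,hpx,hrx,kpr,kpx,krx,kxz,lrz,prx
∂3: piv[aehk,afkx,afkz,afxz,akxz,efkp,efkx,ehrx,fhkl,flrz,hkpx,hkrx,hprx,kprx] rk=14  ker:fkxz
∂1c = {e} + {h} + {k} + {l} + {p} + {z}

cycle:no boundary:no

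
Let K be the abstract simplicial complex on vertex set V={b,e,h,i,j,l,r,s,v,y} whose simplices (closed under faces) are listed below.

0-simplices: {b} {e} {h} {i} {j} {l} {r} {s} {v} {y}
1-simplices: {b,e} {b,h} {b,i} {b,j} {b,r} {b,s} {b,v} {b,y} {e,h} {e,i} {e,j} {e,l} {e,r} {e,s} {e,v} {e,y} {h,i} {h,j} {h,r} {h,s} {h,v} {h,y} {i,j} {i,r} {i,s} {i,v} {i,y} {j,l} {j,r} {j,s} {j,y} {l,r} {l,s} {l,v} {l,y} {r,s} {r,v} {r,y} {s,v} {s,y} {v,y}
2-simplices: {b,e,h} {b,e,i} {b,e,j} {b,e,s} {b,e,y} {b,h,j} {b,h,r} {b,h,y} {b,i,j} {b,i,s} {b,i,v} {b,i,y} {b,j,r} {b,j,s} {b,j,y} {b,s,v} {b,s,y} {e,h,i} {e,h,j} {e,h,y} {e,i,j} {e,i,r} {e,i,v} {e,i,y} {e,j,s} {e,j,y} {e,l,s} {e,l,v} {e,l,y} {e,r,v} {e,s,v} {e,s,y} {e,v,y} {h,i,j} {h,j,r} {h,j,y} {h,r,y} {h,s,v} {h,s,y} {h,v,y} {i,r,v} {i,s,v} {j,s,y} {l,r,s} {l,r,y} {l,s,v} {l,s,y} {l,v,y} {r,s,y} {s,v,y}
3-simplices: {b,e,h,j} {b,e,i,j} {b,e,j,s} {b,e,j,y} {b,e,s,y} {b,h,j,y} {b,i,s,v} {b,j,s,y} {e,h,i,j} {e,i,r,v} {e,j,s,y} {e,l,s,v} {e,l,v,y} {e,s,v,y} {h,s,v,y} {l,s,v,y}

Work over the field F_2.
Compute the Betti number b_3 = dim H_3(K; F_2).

n_0=10 n_1=41 n_2=50 n_3=16  [Z2]
∂1: piv[be,bh,bi,bj,br,bs,bv,by,el] rk=9  ker:eh,ei,ej,er,es,ev,ey,hi,hj,hr,hs,hv,hy,ij,ir,is,iv,iy,jl,jr,js,jy,lr,ls,lv,ly,rs,rv,ry,sv,sy,vy
∂2: piv[beh,bei,bej,bes,bey,bhj,bhr,bhy,bij,bis,biv,biy,bjr,bjs,bjy,bsv,bsy,ehi,eir,eiv,els,elv,ely,erv,evy,hry,hsv,hsy,lrs,lry] rk=30  ker:ehj,ehy,eij,eiy,ejs,ejy,esv,esy,hij,hjr,hjy,hvy,irv,isv,jsy,lsv,lsy,lvy,rsy,svy
∂3: piv[behj,beij,bejs,bejy,besy,bhjy,bisv,bjsy,ehij,eirv,elsv,elvy,esvy,hsvy,lsvy] rk=15  ker:ejsy
b_3=(16−15)−0=1

b_3=1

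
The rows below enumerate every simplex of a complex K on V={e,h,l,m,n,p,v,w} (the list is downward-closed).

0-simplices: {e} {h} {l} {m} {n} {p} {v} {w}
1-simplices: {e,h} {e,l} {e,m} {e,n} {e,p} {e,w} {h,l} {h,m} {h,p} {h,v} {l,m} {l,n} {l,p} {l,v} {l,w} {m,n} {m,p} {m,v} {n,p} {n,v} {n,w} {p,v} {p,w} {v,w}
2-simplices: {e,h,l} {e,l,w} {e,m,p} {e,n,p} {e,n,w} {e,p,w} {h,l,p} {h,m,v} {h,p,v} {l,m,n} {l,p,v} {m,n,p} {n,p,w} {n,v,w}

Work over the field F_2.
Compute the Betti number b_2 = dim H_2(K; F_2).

b_2=1

n_0=8 n_1=24 n_2=14  [Z2]
∂1: piv[eh,el,em,en,ep,ew,hv] rk=7  ker:hl,hm,hp,lm,ln,lp,lv,lw,mn,mp,mv,np,nv,nw,pv,pw,vw
∂2: piv[ehl,elw,emp,enp,enw,epw,hlp,hmv,hpv,lmn,lpv,mnp,nvw] rk=13  ker:npw
b_2=(14−13)−0=1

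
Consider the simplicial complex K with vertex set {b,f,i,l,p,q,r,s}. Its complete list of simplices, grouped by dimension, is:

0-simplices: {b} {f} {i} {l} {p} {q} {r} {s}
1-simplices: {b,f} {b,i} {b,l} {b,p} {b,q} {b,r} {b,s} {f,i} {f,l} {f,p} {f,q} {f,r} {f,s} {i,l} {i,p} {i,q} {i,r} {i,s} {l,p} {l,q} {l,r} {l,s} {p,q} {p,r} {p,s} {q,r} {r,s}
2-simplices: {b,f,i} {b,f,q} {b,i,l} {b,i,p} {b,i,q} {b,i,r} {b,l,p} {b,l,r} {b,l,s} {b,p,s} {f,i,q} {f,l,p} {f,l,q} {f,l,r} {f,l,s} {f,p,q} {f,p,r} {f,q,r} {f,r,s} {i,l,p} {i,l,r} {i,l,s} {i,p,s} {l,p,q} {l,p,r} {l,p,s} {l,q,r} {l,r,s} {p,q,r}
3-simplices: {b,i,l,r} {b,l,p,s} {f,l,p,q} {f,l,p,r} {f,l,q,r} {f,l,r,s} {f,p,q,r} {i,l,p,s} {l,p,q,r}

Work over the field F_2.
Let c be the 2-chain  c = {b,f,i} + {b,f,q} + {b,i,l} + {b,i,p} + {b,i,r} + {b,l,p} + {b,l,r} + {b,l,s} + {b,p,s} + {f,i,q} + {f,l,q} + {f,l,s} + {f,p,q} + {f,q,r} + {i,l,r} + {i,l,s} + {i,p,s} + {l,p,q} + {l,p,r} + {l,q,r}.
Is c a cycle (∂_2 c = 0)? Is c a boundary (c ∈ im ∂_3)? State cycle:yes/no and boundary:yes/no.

n_0=8 n_1=27 n_2=29 n_3=9  [Z2]
∂1: piv[bf,bi,bl,bp,bq,br,bs] rk=7  ker:fi,fl,fp,fq,fr,fs,il,ip,iq,ir,is,lp,lq,lr,ls,pq,pr,ps,qr,rs
∂2: piv[bfi,bfq,bil,bip,biq,bir,blp,blr,bls,bps,flp,flq,flr,fls,fpq,fpr,fqr,frs,ils] rk=19  ker:fiq,ilp,ilr,ips,lpq,lpr,lps,lqr,lrs,pqr
∂3: piv[bilr,blps,flpq,flpr,flqr,flrs,fpqr,ilps] rk=8  ker:lpqr
∂2c = {b,p} + {b,q} + {f,p} + {f,q} + {f,r} + {f,s} + {i,l} + {i,q} + {l,p} + {l,q} + {l,s} + {p,r}

cycle:no boundary:no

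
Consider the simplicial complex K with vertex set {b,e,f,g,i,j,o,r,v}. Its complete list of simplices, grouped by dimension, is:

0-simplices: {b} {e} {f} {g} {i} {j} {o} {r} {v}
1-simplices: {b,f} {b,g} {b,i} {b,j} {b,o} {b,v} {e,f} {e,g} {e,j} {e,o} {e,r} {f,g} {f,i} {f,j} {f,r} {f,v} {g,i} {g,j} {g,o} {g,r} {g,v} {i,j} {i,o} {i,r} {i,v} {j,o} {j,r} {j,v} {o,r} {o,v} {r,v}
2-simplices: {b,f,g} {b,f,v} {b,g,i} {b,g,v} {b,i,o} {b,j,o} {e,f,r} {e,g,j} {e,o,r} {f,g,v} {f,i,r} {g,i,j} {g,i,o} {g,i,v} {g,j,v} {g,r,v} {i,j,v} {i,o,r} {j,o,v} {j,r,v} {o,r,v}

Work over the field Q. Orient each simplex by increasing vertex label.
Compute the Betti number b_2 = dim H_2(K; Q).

n_0=9 n_1=31 n_2=21  [Q]
∂1: piv[bf,bg,bi,bj,bo,bv,ef,er] rk=8  ker:eg,ej,eo,fg,fi,fj,fr,fv,gi,gj,go,gr,gv,ij,io,ir,iv,jo,jr,jv,or,ov,rv
∂2: piv[bfg,bfv,bgi,bgv,bio,bjo,efr,egj,eor,fir,gij,gio,giv,gjv,grv,ior,jov,jrv,orv] rk=19  ker:fgv,ijv
b_2=(21−19)−0=2

b_2=2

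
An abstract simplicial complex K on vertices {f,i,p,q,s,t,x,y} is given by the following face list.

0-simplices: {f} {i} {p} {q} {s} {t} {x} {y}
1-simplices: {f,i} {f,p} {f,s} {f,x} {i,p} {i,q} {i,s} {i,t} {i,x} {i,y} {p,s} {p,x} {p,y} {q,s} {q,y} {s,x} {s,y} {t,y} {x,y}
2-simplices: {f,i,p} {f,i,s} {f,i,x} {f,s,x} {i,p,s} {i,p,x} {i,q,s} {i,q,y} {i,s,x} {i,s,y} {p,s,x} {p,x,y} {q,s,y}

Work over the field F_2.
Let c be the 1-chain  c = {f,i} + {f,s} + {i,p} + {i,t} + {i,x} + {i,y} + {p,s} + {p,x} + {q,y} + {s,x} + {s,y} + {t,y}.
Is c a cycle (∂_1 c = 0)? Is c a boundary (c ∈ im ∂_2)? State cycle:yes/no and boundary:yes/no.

n_0=8 n_1=19 n_2=13  [Z2]
∂1: piv[fi,fp,fs,fx,iq,it,iy] rk=7  ker:ip,is,ix,ps,px,py,qs,qy,sx,sy,ty,xy
∂2: piv[fip,fis,fix,fsx,ips,ipx,iqs,iqy,isy,pxy] rk=10  ker:isx,psx,qsy
∂1c = {i} + {p} + {q} + {x}

cycle:no boundary:no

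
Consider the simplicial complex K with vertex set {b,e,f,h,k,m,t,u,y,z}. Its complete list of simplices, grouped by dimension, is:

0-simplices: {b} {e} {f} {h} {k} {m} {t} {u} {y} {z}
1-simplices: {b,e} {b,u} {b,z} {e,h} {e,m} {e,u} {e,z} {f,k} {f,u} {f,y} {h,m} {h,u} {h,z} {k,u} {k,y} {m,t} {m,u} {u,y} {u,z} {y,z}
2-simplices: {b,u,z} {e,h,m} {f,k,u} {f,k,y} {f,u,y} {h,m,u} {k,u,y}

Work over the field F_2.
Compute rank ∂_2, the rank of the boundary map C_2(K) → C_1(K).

rank∂_2=6

n_0=10 n_1=20 n_2=7  [Z2]
∂1: piv[be,bu,bz,eh,em,fk,fu,fy,mt] rk=9  ker:eu,ez,hm,hu,hz,ku,ky,mu,uy,uz,yz
∂2: piv[buz,ehm,fku,fky,fuy,hmu] rk=6  ker:kuy
rk∂_2=6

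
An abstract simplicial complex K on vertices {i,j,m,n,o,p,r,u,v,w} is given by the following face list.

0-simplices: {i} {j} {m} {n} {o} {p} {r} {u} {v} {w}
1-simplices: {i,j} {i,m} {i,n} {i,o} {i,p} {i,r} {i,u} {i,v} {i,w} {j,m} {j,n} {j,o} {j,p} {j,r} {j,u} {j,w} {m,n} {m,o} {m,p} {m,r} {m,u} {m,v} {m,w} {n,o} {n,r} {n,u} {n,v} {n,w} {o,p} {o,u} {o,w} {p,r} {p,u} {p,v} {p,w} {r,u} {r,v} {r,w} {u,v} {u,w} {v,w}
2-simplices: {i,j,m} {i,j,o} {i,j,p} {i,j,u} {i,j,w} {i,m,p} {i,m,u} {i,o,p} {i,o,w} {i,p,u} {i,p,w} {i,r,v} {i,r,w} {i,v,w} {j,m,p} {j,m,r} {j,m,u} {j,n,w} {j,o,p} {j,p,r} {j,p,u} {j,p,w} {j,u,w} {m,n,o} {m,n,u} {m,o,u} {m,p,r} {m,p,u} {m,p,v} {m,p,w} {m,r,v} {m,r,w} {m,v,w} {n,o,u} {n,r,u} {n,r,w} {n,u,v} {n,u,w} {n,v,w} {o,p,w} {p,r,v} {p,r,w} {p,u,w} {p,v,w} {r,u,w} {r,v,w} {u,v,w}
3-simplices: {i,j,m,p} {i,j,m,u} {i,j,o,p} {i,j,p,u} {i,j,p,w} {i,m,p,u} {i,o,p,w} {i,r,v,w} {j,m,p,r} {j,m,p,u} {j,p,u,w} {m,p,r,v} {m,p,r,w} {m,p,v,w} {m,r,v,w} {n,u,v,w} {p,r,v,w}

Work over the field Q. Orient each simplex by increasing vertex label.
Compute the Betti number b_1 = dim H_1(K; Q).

n_0=10 n_1=41 n_2=47 n_3=17  [Q]
∂1: piv[ij,im,in,io,ip,ir,iu,iv,iw] rk=9  ker:jm,jn,jo,jp,jr,ju,jw,mn,mo,mp,mr,mu,mv,mw,no,nr,nu,nv,nw,op,ou,ow,pr,pu,pv,pw,ru,rv,rw,uv,uw,vw
∂2: piv[ijm,ijo,ijp,iju,ijw,imp,imu,iop,iow,ipu,ipw,irv,irw,ivw,jmr,jnw,jpr,juw,mno,mnu,mou,mpv,mpw,mrv,mrw,nru,nrw,nuv,nuw,nvw] rk=30  ker:jmp,jmu,jop,jpu,jpw,mpr,mpu,mvw,nou,opw,prv,prw,puw,pvw,ruw,rvw,uvw
∂3: piv[ijmp,ijmu,ijop,ijpu,ijpw,impu,iopw,irvw,jmpr,jpuw,mprv,mprw,mpvw,mrvw,nuvw] rk=15  ker:jmpu,prvw
b_1=(41−9)−30=2

b_1=2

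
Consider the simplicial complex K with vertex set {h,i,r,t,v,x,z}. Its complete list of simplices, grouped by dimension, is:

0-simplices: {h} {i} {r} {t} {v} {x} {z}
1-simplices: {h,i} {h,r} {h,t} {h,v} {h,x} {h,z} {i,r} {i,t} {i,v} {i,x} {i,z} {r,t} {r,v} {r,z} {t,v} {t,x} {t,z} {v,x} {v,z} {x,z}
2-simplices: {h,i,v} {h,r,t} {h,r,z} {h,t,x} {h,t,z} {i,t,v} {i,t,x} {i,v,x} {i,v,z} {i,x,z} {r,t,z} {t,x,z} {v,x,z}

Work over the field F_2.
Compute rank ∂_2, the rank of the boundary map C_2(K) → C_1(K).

n_0=7 n_1=20 n_2=13  [Z2]
∂1: piv[hi,hr,ht,hv,hx,hz] rk=6  ker:ir,it,iv,ix,iz,rt,rv,rz,tv,tx,tz,vx,vz,xz
∂2: piv[hiv,hrt,hrz,htx,htz,itv,itx,ivx,ivz,ixz,txz] rk=11  ker:rtz,vxz
rk∂_2=11

rank∂_2=11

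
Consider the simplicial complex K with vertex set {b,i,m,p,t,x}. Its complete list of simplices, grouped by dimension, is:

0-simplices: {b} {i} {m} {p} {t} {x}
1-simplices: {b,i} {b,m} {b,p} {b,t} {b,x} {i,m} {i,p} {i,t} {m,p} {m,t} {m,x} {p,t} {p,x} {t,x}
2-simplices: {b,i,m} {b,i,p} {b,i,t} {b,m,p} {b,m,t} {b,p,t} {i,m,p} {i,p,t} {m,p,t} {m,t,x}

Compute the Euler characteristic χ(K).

n_0=6 n_1=14 n_2=10
χ=+6−14+10=2

χ(K)=2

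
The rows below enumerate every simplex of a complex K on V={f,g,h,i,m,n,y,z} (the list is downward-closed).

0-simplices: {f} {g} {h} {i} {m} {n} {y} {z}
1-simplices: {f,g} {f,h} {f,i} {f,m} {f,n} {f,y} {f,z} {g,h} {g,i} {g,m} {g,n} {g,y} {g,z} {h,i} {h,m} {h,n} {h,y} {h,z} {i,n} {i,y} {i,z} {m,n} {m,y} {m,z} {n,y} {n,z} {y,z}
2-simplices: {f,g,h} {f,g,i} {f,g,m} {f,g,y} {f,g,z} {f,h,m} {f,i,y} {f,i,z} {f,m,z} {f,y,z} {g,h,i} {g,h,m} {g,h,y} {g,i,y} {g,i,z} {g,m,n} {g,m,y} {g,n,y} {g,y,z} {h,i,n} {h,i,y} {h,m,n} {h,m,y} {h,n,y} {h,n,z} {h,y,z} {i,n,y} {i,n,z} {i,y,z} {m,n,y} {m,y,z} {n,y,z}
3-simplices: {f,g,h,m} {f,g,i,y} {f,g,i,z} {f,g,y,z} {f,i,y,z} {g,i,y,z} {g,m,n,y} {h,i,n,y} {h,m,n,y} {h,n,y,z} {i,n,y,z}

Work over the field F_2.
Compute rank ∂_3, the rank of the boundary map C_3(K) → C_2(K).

rank∂_3=10

n_0=8 n_1=27 n_2=32 n_3=11  [Z2]
∂1: piv[fg,fh,fi,fm,fn,fy,fz] rk=7  ker:gh,gi,gm,gn,gy,gz,hi,hm,hn,hy,hz,in,iy,iz,mn,my,mz,ny,nz,yz
∂2: piv[fgh,fgi,fgm,fgy,fgz,fhm,fiy,fiz,fmz,fyz,ghi,ghy,gmn,gmy,gny,hin,hmn,hnz,hyz] rk=19  ker:ghm,giy,giz,gyz,hiy,hmy,hny,iny,inz,iyz,mny,myz,nyz
∂3: piv[fghm,fgiy,fgiz,fgyz,fiyz,gmny,hiny,hmny,hnyz,inyz] rk=10  ker:giyz
rk∂_3=10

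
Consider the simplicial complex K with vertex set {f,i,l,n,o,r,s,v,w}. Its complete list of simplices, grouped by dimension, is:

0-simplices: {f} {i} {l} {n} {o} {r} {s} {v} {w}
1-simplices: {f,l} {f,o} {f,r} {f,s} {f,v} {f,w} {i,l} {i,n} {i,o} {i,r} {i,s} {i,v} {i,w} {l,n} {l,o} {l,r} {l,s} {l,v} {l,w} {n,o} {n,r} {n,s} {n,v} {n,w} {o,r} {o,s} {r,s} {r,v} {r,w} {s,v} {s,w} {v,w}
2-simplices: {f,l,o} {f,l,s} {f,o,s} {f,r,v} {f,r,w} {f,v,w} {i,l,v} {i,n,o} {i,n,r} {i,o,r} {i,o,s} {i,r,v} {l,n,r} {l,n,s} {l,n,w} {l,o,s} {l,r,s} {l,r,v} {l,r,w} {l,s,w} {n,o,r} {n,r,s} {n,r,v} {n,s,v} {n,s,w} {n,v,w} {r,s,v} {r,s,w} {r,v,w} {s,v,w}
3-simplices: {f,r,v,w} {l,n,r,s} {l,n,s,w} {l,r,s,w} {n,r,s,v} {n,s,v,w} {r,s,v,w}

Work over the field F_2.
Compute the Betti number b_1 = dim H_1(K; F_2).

b_1=3

n_0=9 n_1=32 n_2=30 n_3=7  [Z2]
∂1: piv[fl,fo,fr,fs,fv,fw,il,in] rk=8  ker:io,ir,is,iv,iw,ln,lo,lr,ls,lv,lw,no,nr,ns,nv,nw,or,os,rs,rv,rw,sv,sw,vw
∂2: piv[flo,fls,fos,frv,frw,fvw,ilv,ino,inr,ior,ios,irv,lnr,lns,lnw,lrs,lrv,lrw,lsw,nrv,nsv] rk=21  ker:los,nor,nrs,nsw,nvw,rsv,rsw,rvw,svw
∂3: piv[frvw,lnrs,lnsw,lrsw,nrsv,nsvw,rsvw] rk=7
b_1=(32−8)−21=3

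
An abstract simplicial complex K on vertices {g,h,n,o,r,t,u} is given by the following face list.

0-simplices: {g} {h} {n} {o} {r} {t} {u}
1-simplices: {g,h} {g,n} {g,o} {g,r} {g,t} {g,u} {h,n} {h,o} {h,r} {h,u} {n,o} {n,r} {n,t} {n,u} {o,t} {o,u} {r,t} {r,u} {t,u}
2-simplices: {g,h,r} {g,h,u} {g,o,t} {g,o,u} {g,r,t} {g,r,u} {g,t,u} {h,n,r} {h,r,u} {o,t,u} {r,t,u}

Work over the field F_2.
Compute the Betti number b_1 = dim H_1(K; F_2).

b_1=5

n_0=7 n_1=19 n_2=11  [Z2]
∂1: piv[gh,gn,go,gr,gt,gu] rk=6  ker:hn,ho,hr,hu,no,nr,nt,nu,ot,ou,rt,ru,tu
∂2: piv[ghr,ghu,got,gou,grt,gru,gtu,hnr] rk=8  ker:hru,otu,rtu
b_1=(19−6)−8=5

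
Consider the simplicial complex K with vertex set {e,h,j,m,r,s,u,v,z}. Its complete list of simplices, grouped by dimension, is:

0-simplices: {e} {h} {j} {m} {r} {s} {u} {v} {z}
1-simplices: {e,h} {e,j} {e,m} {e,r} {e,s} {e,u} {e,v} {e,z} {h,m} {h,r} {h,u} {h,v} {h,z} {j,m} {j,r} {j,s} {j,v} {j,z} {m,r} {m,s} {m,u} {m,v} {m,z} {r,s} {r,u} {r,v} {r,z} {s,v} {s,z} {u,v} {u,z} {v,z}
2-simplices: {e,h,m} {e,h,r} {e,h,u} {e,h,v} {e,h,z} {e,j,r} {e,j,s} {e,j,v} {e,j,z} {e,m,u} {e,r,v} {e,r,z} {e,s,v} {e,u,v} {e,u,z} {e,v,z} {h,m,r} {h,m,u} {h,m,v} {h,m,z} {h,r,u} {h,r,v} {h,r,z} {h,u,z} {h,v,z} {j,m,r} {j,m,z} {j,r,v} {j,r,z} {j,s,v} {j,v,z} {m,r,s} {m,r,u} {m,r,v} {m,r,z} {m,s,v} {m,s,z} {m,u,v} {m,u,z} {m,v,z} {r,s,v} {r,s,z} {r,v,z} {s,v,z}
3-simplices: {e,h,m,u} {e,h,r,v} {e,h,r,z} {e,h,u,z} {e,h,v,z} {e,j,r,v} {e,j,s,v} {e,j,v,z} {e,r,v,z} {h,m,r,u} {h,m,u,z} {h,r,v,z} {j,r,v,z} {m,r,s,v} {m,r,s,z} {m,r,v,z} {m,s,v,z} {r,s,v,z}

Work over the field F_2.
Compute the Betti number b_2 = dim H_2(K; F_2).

n_0=9 n_1=32 n_2=44 n_3=18  [Z2]
∂1: piv[eh,ej,em,er,es,eu,ev,ez] rk=8  ker:hm,hr,hu,hv,hz,jm,jr,js,jv,jz,mr,ms,mu,mv,mz,rs,ru,rv,rz,sv,sz,uv,uz,vz
∂2: piv[ehm,ehr,ehu,ehv,ehz,ejr,ejs,ejv,ejz,emu,erv,erz,esv,euv,euz,evz,hmr,hmv,hmz,hru,jmr,mrs,msv,msz] rk=24  ker:hmu,hrv,hrz,huz,hvz,jmz,jrv,jrz,jsv,jvz,mru,mrv,mrz,muv,muz,mvz,rsv,rsz,rvz,svz
∂3: piv[ehmu,ehrv,ehrz,ehuz,ehvz,ejrv,ejsv,ejvz,ervz,hmru,hmuz,jrvz,mrsv,mrsz,mrvz,msvz] rk=16  ker:hrvz,rsvz
b_2=(44−24)−16=4

b_2=4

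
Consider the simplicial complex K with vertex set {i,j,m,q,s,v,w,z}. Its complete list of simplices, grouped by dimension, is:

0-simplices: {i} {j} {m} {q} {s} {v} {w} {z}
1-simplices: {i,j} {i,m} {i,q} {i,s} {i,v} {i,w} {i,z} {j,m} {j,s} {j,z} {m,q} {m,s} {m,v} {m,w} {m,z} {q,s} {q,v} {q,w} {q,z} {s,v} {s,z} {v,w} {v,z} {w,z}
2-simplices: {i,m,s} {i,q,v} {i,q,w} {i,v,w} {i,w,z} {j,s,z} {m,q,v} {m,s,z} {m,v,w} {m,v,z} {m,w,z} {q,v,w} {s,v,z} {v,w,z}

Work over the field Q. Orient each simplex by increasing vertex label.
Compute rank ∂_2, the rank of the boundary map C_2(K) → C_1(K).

n_0=8 n_1=24 n_2=14  [Q]
∂1: piv[ij,im,iq,is,iv,iw,iz] rk=7  ker:jm,js,jz,mq,ms,mv,mw,mz,qs,qv,qw,qz,sv,sz,vw,vz,wz
∂2: piv[ims,iqv,iqw,ivw,iwz,jsz,mqv,msz,mvw,mvz,mwz,svz] rk=12  ker:qvw,vwz
rk∂_2=12

rank∂_2=12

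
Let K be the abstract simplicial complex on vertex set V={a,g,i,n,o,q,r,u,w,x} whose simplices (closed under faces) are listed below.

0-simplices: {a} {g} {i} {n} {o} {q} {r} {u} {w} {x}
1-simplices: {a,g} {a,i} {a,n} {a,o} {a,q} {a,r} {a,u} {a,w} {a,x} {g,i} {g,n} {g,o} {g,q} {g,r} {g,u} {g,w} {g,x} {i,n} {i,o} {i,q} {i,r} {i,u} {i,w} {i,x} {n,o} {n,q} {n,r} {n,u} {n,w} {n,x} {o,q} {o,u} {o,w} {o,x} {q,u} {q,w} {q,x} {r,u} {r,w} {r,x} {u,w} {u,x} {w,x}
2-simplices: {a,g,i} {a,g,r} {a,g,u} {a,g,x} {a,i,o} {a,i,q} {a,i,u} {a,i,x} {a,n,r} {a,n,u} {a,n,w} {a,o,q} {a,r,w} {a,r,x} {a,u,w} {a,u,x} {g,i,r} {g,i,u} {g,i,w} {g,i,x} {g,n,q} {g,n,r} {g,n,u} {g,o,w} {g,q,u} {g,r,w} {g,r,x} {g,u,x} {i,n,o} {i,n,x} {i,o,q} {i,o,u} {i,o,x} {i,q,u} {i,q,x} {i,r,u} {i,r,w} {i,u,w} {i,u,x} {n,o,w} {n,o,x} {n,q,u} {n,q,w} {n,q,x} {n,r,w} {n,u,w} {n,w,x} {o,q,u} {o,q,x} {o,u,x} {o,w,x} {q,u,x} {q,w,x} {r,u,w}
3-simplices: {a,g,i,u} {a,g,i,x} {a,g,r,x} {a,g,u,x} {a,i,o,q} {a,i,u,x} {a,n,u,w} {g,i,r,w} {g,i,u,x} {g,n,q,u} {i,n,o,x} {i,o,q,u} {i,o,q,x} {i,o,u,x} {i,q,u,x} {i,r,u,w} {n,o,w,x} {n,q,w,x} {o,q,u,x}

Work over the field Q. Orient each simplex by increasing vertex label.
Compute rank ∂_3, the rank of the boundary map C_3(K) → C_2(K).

n_0=10 n_1=43 n_2=54 n_3=19  [Q]
∂1: piv[ag,ai,an,ao,aq,ar,au,aw,ax] rk=9  ker:gi,gn,go,gq,gr,gu,gw,gx,in,io,iq,ir,iu,iw,ix,no,nq,nr,nu,nw,nx,oq,ou,ow,ox,qu,qw,qx,ru,rw,rx,uw,ux,wx
∂2: piv[agi,agr,agu,agx,aio,aiq,aiu,aix,anr,anu,anw,aoq,arw,arx,auw,aux,gir,giw,gnq,gnr,gow,gqu,grw,ino,inx,iou,iox,iqu,iqx,iru,now,nqw,nqx,nwx] rk=34  ker:giu,gix,gnu,grx,gux,ioq,irw,iuw,iux,nox,nqu,nrw,nuw,oqu,oqx,oux,owx,qux,qwx,ruw
∂3: piv[agiu,agix,agrx,agux,aioq,aiux,anuw,girw,gnqu,inox,ioqu,ioqx,ioux,iqux,iruw,nowx,nqwx] rk=17  ker:giux,oqux
rk∂_3=17

rank∂_3=17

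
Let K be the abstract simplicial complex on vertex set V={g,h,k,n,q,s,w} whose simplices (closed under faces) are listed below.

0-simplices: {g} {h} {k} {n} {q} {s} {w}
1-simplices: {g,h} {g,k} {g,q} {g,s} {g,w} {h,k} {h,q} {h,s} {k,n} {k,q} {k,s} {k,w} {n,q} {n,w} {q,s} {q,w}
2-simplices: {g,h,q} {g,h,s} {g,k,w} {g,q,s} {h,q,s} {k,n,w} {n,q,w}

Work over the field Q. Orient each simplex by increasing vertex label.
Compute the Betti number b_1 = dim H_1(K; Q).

n_0=7 n_1=16 n_2=7  [Q]
∂1: piv[gh,gk,gq,gs,gw,kn] rk=6  ker:hk,hq,hs,kq,ks,kw,nq,nw,qs,qw
∂2: piv[ghq,ghs,gkw,gqs,knw,nqw] rk=6  ker:hqs
b_1=(16−6)−6=4

b_1=4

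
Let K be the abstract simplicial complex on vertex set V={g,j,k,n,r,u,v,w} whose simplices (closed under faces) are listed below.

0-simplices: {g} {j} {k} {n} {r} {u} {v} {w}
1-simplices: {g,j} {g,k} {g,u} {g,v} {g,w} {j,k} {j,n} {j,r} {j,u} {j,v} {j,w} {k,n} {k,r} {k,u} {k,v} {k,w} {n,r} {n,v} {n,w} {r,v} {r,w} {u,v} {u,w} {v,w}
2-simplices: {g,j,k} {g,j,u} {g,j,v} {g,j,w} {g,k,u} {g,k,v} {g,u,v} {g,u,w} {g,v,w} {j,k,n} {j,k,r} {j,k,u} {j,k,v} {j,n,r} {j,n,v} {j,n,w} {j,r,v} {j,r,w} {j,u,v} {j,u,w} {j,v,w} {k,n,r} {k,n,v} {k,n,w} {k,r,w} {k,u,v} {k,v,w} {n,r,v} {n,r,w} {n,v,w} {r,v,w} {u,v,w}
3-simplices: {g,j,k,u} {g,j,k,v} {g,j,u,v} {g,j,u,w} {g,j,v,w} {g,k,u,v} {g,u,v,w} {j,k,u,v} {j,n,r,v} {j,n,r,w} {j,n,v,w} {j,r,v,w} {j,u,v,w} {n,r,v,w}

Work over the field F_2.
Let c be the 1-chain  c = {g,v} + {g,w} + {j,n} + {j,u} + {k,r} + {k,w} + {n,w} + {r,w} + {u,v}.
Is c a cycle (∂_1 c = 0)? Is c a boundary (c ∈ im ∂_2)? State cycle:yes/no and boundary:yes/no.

cycle:yes boundary:yes

n_0=8 n_1=24 n_2=32 n_3=14  [Z2]
∂1: piv[gj,gk,gu,gv,gw,jn,jr] rk=7  ker:jk,ju,jv,jw,kn,kr,ku,kv,kw,nr,nv,nw,rv,rw,uv,uw,vw
∂2: piv[gjk,gju,gjv,gjw,gku,gkv,guv,guw,gvw,jkn,jkr,jnr,jnv,jnw,jrv,jrw,knw] rk=17  ker:jku,jkv,juv,juw,jvw,knr,knv,krw,kuv,kvw,nrv,nrw,nvw,rvw,uvw
∂3: piv[gjku,gjkv,gjuv,gjuw,gjvw,gkuv,guvw,jnrv,jnrw,jnvw,jrvw] rk=11  ker:jkuv,juvw,nrvw
∂1c = 0
c vs im∂2: reduces to 0 ⇒ boundary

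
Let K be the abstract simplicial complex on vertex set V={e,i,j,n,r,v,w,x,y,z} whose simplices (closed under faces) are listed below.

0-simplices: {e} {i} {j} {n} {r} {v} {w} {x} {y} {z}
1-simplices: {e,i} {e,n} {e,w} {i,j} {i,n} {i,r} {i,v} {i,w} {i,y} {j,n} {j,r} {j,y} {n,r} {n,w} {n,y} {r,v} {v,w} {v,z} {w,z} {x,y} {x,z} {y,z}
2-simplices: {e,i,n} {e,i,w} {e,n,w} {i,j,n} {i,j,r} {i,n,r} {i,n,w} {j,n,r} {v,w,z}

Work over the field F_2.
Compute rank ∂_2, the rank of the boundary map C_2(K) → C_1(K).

n_0=10 n_1=22 n_2=9  [Z2]
∂1: piv[ei,en,ew,ij,ir,iv,iy,vz,xy] rk=9  ker:in,iw,jn,jr,jy,nr,nw,ny,rv,vw,wz,xz,yz
∂2: piv[ein,eiw,enw,ijn,ijr,inr,vwz] rk=7  ker:inw,jnr
rk∂_2=7

rank∂_2=7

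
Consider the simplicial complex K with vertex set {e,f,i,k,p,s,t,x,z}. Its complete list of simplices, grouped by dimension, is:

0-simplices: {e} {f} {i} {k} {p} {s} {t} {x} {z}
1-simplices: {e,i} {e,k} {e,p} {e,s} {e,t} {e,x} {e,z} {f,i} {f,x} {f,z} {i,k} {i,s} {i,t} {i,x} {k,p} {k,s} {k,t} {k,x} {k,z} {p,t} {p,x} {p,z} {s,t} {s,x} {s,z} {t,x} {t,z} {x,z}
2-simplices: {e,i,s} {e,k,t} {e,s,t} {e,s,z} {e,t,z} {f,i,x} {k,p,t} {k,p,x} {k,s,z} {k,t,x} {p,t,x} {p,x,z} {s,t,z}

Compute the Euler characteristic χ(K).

χ(K)=-6

n_0=9 n_1=28 n_2=13
χ=+9−28+13=-6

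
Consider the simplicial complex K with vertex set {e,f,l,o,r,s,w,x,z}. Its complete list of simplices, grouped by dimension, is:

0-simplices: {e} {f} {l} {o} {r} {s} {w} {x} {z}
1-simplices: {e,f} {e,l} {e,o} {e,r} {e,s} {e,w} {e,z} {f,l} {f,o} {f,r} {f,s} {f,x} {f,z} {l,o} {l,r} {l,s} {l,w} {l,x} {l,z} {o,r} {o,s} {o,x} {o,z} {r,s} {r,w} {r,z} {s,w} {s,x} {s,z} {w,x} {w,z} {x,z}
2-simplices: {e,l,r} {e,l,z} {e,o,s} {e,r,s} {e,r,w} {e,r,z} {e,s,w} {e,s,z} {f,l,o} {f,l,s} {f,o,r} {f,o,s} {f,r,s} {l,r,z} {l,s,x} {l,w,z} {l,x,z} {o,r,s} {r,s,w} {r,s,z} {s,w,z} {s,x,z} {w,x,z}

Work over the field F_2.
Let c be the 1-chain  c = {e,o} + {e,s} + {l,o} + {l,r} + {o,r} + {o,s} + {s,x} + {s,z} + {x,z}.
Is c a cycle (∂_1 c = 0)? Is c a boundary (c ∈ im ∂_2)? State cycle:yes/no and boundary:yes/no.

cycle:yes boundary:yes

n_0=9 n_1=32 n_2=23  [Z2]
∂1: piv[ef,el,eo,er,es,ew,ez,fx] rk=8  ker:fl,fo,fr,fs,fz,lo,lr,ls,lw,lx,lz,or,os,ox,oz,rs,rw,rz,sw,sx,sz,wx,wz,xz
∂2: piv[elr,elz,eos,ers,erw,erz,esw,esz,flo,fls,for,fos,frs,lsx,lwz,lxz,swz,sxz,wxz] rk=19  ker:lrz,ors,rsw,rsz
∂1c = 0
c vs im∂2: reduces to 0 ⇒ boundary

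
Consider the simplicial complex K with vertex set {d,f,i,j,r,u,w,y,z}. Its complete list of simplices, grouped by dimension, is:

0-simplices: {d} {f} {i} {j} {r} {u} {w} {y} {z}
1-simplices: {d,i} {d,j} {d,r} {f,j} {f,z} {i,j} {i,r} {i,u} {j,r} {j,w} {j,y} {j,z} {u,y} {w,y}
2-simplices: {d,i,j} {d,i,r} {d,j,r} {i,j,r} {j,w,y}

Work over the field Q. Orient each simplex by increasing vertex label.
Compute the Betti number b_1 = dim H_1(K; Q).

b_1=2

n_0=9 n_1=14 n_2=5  [Q]
∂1: piv[di,dj,dr,fj,fz,iu,jw,jy] rk=8  ker:ij,ir,jr,jz,uy,wy
∂2: piv[dij,dir,djr,jwy] rk=4  ker:ijr
b_1=(14−8)−4=2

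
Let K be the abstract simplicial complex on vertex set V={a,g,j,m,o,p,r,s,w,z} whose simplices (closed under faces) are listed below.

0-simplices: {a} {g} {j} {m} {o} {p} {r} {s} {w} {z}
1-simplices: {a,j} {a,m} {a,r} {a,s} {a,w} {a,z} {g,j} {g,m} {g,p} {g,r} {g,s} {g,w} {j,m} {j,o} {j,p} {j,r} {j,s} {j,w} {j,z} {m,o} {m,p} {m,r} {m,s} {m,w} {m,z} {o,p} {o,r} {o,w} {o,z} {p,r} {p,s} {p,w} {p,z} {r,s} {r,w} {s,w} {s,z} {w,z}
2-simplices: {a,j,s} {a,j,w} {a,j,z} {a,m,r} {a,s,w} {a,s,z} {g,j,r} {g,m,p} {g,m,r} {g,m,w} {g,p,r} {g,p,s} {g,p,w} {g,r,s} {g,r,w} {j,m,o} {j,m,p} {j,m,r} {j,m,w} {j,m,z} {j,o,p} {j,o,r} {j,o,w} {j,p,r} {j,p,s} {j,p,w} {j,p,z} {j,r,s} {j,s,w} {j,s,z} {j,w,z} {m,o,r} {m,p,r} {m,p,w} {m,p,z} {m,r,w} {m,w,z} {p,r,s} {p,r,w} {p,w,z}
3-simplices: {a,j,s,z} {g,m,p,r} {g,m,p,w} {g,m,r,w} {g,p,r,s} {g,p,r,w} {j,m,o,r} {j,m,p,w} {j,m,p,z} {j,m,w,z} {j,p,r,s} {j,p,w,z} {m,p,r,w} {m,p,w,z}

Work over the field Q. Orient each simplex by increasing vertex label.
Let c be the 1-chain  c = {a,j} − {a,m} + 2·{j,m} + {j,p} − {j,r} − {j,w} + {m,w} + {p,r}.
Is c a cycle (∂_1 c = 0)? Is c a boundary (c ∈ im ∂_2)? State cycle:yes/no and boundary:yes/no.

n_0=10 n_1=38 n_2=40 n_3=14  [Q]
∂1: piv[aj,am,ar,as,aw,az,gj,gp,jo] rk=9  ker:gm,gr,gs,gw,jm,jp,jr,js,jw,jz,mo,mp,mr,ms,mw,mz,op,or,ow,oz,pr,ps,pw,pz,rs,rw,sw,sz,wz
∂2: piv[ajs,ajw,ajz,amr,asw,asz,gjr,gmp,gmr,gmw,gpr,gps,gpw,grs,grw,jmo,jmp,jmr,jmw,jmz,jop,jor,jow,jps,jpz,jwz] rk=26  ker:jpr,jpw,jrs,jsw,jsz,mor,mpr,mpw,mpz,mrw,mwz,prs,prw,pwz
∂3: piv[ajsz,gmpr,gmpw,gmrw,gprs,gprw,jmor,jmpw,jmpz,jmwz,jprs,jpwz] rk=12  ker:mprw,mpwz
∂1c = 0
c vs im∂2: residual ≠ 0 ⇒ not boundary

cycle:yes boundary:no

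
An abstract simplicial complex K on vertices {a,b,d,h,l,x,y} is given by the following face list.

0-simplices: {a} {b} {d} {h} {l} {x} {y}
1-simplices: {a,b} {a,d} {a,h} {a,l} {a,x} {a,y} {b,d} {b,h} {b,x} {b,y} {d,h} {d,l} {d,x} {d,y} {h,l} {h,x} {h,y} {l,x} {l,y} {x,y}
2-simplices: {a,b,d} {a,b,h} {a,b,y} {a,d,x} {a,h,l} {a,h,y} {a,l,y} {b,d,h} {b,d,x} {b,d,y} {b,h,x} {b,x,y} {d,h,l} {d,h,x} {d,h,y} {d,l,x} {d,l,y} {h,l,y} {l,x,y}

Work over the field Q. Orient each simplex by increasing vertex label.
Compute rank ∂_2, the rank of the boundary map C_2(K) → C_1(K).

rank∂_2=14

n_0=7 n_1=20 n_2=19  [Q]
∂1: piv[ab,ad,ah,al,ax,ay] rk=6  ker:bd,bh,bx,by,dh,dl,dx,dy,hl,hx,hy,lx,ly,xy
∂2: piv[abd,abh,aby,adx,ahl,ahy,aly,bdh,bdx,bdy,bhx,bxy,dhl,dlx] rk=14  ker:dhx,dhy,dly,hly,lxy
rk∂_2=14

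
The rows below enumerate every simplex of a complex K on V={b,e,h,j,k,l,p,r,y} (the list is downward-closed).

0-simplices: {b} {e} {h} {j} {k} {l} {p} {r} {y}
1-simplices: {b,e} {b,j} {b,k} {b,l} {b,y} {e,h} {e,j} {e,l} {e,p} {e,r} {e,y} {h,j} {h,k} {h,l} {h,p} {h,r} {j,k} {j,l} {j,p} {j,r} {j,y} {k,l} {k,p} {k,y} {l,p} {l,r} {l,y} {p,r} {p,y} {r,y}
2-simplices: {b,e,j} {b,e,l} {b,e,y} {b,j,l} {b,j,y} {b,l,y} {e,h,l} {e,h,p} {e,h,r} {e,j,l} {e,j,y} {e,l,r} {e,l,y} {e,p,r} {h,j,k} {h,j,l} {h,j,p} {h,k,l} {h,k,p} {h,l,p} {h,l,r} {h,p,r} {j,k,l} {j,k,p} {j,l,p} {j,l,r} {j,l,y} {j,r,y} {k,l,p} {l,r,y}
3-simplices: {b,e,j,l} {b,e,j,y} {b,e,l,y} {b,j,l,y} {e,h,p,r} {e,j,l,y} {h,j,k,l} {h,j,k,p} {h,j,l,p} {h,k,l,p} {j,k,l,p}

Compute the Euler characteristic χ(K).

n_0=9 n_1=30 n_2=30 n_3=11
χ=+9−30+30−11=-2

χ(K)=-2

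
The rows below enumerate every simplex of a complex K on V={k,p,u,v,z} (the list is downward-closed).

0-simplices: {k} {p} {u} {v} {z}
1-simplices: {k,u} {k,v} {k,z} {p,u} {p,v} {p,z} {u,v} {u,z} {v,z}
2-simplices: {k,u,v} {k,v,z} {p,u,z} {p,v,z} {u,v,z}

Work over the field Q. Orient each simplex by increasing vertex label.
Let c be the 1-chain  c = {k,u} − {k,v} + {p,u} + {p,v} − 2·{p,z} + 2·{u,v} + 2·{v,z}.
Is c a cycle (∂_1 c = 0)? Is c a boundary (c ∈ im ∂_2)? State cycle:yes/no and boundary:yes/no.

n_0=5 n_1=9 n_2=5  [Q]
∂1: piv[ku,kv,kz,pu] rk=4  ker:pv,pz,uv,uz,vz
∂2: piv[kuv,kvz,puz,pvz,uvz] rk=5
∂1c = 0
c vs im∂2: reduces to 0 ⇒ boundary

cycle:yes boundary:yes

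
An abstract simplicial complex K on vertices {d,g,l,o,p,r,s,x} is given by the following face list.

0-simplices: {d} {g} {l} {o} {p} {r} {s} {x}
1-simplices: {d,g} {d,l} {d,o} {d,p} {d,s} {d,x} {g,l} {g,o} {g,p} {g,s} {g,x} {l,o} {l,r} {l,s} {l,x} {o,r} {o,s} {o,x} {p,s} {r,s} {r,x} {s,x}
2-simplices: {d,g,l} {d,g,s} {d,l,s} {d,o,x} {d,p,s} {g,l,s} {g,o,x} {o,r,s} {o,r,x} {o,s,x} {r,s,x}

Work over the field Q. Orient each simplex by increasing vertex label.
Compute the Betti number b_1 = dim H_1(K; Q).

b_1=6

n_0=8 n_1=22 n_2=11  [Q]
∂1: piv[dg,dl,do,dp,ds,dx,lr] rk=7  ker:gl,go,gp,gs,gx,lo,ls,lx,or,os,ox,ps,rs,rx,sx
∂2: piv[dgl,dgs,dls,dox,dps,gox,ors,orx,osx] rk=9  ker:gls,rsx
b_1=(22−7)−9=6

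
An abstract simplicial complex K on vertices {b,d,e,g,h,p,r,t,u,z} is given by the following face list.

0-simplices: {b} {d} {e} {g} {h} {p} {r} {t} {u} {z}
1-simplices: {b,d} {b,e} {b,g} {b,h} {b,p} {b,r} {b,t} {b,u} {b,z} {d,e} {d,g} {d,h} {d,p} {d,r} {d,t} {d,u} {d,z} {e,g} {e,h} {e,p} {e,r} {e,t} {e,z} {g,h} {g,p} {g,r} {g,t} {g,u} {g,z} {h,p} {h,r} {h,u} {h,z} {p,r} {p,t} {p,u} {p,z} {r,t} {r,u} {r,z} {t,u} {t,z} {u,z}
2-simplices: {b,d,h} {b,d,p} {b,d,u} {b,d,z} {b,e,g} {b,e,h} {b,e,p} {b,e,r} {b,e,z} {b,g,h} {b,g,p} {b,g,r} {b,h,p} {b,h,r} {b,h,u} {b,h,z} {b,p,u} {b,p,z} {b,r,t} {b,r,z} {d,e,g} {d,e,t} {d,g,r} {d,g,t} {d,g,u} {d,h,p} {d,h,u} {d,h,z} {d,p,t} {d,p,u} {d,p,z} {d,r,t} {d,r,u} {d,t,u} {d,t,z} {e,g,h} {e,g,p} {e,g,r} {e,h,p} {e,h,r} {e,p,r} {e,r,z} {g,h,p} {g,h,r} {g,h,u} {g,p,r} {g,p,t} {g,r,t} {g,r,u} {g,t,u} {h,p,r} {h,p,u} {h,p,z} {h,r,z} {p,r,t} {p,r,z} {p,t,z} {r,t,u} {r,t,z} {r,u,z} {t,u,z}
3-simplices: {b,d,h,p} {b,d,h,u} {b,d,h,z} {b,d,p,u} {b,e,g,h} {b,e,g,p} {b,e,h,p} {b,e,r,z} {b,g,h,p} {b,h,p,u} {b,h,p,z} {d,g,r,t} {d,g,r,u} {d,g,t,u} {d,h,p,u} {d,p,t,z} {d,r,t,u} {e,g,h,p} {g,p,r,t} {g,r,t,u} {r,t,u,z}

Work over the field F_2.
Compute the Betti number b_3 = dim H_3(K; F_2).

n_0=10 n_1=43 n_2=61 n_3=21  [Z2]
∂1: piv[bd,be,bg,bh,bp,br,bt,bu,bz] rk=9  ker:de,dg,dh,dp,dr,dt,du,dz,eg,eh,ep,er,et,ez,gh,gp,gr,gt,gu,gz,hp,hr,hu,hz,pr,pt,pu,pz,rt,ru,rz,tu,tz,uz
∂2: piv[bdh,bdp,bdu,bdz,beg,beh,bep,ber,bez,bgh,bgp,bgr,bhp,bhr,bhu,bhz,bpu,bpz,brt,brz,deg,det,dgr,dgt,dgu,dpt,drt,dru,dtu,dtz,epr,ghu,ruz] rk=33  ker:dhp,dhu,dhz,dpu,dpz,egh,egp,egr,ehp,ehr,erz,ghp,ghr,gpr,gpt,grt,gru,gtu,hpr,hpu,hpz,hrz,prt,prz,ptz,rtu,rtz,tuz
∂3: piv[bdhp,bdhu,bdhz,bdpu,begh,begp,behp,berz,bghp,bhpu,bhpz,dgrt,dgru,dgtu,dptz,drtu,gprt,rtuz] rk=18  ker:dhpu,eghp,grtu
b_3=(21−18)−0=3

b_3=3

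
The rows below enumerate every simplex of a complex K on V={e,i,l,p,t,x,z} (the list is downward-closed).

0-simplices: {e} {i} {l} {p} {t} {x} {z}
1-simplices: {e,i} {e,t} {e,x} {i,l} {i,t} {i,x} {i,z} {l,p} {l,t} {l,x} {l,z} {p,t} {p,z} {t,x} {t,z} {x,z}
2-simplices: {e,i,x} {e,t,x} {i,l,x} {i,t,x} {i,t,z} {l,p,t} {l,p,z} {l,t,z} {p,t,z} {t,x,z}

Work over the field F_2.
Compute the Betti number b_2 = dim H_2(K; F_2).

n_0=7 n_1=16 n_2=10  [Z2]
∂1: piv[ei,et,ex,il,iz,lp] rk=6  ker:it,ix,lt,lx,lz,pt,pz,tx,tz,xz
∂2: piv[eix,etx,ilx,itx,itz,lpt,lpz,ltz,txz] rk=9  ker:ptz
b_2=(10−9)−0=1

b_2=1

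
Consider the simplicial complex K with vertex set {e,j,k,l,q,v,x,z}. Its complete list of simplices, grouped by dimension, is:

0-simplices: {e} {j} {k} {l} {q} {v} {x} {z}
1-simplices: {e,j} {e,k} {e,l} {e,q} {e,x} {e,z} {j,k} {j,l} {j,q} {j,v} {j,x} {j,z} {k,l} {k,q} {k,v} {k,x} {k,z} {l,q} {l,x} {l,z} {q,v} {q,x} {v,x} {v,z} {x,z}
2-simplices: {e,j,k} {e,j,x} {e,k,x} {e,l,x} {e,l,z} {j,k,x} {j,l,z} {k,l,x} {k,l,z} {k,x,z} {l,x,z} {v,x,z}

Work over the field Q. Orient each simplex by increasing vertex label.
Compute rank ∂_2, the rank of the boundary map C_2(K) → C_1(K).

rank∂_2=10

n_0=8 n_1=25 n_2=12  [Q]
∂1: piv[ej,ek,el,eq,ex,ez,jv] rk=7  ker:jk,jl,jq,jx,jz,kl,kq,kv,kx,kz,lq,lx,lz,qv,qx,vx,vz,xz
∂2: piv[ejk,ejx,ekx,elx,elz,jlz,klx,klz,kxz,vxz] rk=10  ker:jkx,lxz
rk∂_2=10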